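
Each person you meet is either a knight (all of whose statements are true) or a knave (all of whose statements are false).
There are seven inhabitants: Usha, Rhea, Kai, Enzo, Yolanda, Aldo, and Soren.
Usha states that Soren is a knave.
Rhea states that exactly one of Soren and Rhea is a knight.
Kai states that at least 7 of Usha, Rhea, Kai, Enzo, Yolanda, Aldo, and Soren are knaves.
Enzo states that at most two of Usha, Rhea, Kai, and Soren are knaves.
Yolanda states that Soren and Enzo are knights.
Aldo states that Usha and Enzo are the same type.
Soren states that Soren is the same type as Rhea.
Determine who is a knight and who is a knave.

Usha (knight): "Soren is a knave" — true. ✓
As a knight, Rhea's statement "exactly one of Soren and Rhea is a knight" should be true; it is.
Kai (knave): "at least 7 of Usha, Rhea, Kai, Enzo, Yolanda, Aldo, and Soren are knaves" — false. ✓
Enzo is a knight; "at most two of Usha, Rhea, Kai, and Soren are knaves" is true, as required.
Yolanda is a knave, and the claim "Soren and Enzo are knights" is indeed false.
Since Aldo is a knight, "Usha and Enzo are the same type" needs to be true, which holds.
Soren is a knave, so "Soren is the same type as Rhea" must be false — and it is.

Knights: Usha, Rhea, Enzo, and Aldo. Knaves: Kai, Yolanda, and Soren.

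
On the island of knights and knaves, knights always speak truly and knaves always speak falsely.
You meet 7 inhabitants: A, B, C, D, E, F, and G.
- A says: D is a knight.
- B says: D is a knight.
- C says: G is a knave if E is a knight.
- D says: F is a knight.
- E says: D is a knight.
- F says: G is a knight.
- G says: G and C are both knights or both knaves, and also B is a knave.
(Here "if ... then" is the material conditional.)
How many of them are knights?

1

The unique consistent assignment is A=knave, B=knave, C=knight, D=knave, E=knave, F=knave, G=knave.
That has 1 knight.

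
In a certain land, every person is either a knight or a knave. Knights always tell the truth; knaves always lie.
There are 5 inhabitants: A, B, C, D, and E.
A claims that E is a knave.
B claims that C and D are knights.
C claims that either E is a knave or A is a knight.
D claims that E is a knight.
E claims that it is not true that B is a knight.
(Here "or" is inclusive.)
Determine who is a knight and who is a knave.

Knights: D and E. Knaves: A, B, and C.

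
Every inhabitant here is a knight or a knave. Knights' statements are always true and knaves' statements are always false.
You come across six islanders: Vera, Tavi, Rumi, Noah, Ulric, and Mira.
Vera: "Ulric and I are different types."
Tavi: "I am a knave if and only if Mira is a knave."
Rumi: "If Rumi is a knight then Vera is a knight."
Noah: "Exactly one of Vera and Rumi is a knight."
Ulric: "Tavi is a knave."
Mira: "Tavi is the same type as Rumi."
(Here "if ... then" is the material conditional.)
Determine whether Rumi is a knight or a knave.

Rumi is a knight.

Consistent assignments: {Vera=knight, Tavi=knight, Rumi=knight, Noah=knave, Ulric=knave, Mira=knight}
In every consistent assignment, Rumi is a knight.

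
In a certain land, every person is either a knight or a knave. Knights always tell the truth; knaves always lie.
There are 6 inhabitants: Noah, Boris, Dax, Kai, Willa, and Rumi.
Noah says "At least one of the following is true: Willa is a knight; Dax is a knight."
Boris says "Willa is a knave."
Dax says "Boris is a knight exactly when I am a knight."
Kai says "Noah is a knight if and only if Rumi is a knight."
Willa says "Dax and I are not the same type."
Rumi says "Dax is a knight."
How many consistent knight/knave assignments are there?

1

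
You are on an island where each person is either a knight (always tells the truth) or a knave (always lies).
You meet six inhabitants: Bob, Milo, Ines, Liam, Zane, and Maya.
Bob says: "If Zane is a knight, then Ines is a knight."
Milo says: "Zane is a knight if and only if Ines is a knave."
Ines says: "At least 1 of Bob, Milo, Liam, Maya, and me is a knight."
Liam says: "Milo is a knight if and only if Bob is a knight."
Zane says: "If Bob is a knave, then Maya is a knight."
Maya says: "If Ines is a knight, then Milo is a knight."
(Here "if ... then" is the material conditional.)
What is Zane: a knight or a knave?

Zane is a knight.

Consistent assignments: {Bob=knight, Milo=knave, Ines=knight, Liam=knave, Zane=knight, Maya=knave}
In every consistent assignment, Zane is a knight.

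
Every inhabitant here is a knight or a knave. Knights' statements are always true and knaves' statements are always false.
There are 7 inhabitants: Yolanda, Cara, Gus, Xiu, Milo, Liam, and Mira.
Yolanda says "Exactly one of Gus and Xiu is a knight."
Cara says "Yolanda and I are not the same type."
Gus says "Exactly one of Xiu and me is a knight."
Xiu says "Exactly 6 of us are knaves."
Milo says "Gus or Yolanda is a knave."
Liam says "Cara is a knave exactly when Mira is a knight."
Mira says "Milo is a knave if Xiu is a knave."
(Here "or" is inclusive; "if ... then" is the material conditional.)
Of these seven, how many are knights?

The unique consistent assignment is Yolanda=knave, Cara=knight, Gus=knave, Xiu=knave, Milo=knight, Liam=knight, Mira=knave.
That has 3 knights.

3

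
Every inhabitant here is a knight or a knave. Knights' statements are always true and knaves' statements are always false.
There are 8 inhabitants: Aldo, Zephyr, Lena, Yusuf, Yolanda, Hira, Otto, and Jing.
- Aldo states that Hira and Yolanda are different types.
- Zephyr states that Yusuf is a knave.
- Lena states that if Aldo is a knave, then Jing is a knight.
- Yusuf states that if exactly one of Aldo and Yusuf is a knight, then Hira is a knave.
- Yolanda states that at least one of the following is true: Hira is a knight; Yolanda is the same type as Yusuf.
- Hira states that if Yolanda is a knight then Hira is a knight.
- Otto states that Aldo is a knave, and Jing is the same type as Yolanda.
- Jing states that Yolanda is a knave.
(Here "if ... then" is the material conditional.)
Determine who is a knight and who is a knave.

Aldo is a knight, Zephyr is a knave, Lena is a knight, Yusuf is a knight, Yolanda is a knight, Hira is a knave, Otto is a knave, and Jing is a knave.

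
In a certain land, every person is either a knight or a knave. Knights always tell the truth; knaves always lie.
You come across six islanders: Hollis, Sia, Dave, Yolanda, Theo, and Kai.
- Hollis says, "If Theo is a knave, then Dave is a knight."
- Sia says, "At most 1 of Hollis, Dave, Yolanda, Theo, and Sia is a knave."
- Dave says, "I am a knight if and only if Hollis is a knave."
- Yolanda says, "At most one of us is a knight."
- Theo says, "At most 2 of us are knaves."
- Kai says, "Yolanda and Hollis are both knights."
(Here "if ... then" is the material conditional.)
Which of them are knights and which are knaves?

Hollis is a knave; "if Theo is a knave, then Dave is a knight" is false, as required.
Sia is a knave, and the claim "at most 1 of Hollis, Dave, Yolanda, Theo, and Sia is a knave" is indeed false.
As a knave, Dave's statement "I am a knight if and only if Hollis is a knave" should be false; it is.
Yolanda (knight): "at most one of us is a knight" — True. ✓
Theo (knave): "at most 2 of us are knaves" — false. ✓
As a knave, Kai's statement "Yolanda and Hollis are both knights" should be false; it is.

Knights: Yolanda. Knaves: Hollis, Sia, Dave, Theo, and Kai.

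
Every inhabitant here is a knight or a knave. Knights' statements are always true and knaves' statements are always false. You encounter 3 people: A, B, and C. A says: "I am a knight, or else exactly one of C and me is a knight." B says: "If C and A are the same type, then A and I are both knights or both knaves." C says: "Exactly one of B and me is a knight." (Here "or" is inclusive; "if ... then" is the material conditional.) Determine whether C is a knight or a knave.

Consistent assignments: {A=knight, B=knave, C=knight}
In every consistent assignment, C is a knight.

C is a knight.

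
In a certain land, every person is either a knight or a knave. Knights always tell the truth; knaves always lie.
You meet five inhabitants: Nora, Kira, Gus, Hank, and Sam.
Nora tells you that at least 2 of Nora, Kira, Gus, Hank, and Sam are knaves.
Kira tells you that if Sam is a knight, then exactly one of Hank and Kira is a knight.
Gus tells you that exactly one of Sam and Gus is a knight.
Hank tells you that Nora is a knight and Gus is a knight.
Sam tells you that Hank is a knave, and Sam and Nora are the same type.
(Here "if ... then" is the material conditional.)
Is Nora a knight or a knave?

Nora is a knight.

Consistent assignments: {Nora=knight, Kira=knight, Gus=knave, Hank=knave, Sam=knave}
In every consistent assignment, Nora is a knight.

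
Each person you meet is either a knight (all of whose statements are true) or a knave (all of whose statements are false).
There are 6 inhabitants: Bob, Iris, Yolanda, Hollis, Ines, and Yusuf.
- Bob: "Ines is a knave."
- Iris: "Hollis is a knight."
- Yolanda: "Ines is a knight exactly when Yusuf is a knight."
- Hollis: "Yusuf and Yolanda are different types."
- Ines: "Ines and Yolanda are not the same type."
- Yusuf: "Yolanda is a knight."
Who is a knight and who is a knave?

Bob is a knave, and the claim "Ines is a knave" is indeed False.
Iris is a knave, so "Hollis is a knight" must be False — and it is.
Yolanda is a knave, and the claim "Ines is a knight exactly when Yusuf is a knight" is indeed False.
Hollis is a knave, and the claim "Yusuf and Yolanda are different types" is indeed False.
Ines is a knight, and the claim "Ines and Yolanda are not the same type" is indeed True.
Yusuf is a knave, and the claim "Yolanda is a knight" is indeed False.

Knights: Ines. Knaves: Bob, Iris, Yolanda, Hollis, and Yusuf.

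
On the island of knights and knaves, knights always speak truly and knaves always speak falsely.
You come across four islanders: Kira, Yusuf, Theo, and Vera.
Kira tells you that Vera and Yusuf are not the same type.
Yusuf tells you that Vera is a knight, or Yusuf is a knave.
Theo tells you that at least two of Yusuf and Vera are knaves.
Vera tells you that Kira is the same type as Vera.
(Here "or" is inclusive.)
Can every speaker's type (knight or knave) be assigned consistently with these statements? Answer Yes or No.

Checking all 16 assignments, each has at least one speaker whose statement's truth value contradicts their type.

No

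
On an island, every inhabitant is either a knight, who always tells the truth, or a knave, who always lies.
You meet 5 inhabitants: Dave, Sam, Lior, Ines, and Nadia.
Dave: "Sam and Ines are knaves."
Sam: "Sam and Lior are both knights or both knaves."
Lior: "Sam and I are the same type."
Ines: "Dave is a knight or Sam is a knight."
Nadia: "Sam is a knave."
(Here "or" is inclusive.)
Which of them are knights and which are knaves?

Suppose Dave is a knight. Then Dave's statement "Sam and Ines are knaves" would have to be true. Checking the 16 ways to assign the others, none is consistent with every speaker.
(For instance, with Sam=knight, Lior=knight, Ines=knight, Nadia=knave, Dave's claim "Sam and Ines are knaves" comes out false where it would need to be true.)
So Dave must be a knave, making "Sam and Ines are knaves" false. Taking Dave=knave, Sam=knight, Lior=knight, Ines=knight, Nadia=knave, each remaining statement checks out:
  Sam (knight): "Sam and Lior are both knights or both knaves" — true. ✓
  Lior (knight): "Sam and I are the same type" — true. ✓
  Ines (knight): "Dave is a knight or Sam is a knight" — true. ✓
  Nadia (knave): "Sam is a knave" — false. ✓
This is the unique consistent assignment.

Dave is a knave, Sam is a knight, Lior is a knight, Ines is a knight, and Nadia is a knave.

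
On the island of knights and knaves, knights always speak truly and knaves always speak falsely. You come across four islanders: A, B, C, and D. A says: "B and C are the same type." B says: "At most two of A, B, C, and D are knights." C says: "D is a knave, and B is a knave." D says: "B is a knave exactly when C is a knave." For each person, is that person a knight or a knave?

A is a knave, B is a knight, C is a knave, and D is a knave.

Suppose A is a knight. Then A's statement "B and C are the same type" would have to be true. Checking the 8 ways to assign the others, none is consistent with every speaker.
(For instance, with B=knight, C=knave, D=knave, A's claim "B and C are the same type" comes out false where it would need to be true.)
So A must be a knave, making "B and C are the same type" false. Taking A=knave, B=knight, C=knave, D=knave, each remaining statement checks out:
  B (knight): "at most two of A, B, C, and D are knights" — true. ✓
  C (knave): "D is a knave, and B is a knave" — false. ✓
  D (knave): "B is a knave exactly when C is a knave" — false. ✓
This is the unique consistent assignment.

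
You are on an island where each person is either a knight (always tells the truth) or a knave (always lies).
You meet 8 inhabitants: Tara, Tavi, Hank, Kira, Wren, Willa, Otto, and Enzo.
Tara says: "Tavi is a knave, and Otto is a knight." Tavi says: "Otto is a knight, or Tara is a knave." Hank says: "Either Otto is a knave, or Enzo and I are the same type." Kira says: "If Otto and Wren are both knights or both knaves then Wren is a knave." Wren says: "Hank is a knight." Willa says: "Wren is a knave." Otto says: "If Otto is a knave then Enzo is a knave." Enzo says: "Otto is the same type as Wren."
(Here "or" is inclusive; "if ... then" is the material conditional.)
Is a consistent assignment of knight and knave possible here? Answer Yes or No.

Yes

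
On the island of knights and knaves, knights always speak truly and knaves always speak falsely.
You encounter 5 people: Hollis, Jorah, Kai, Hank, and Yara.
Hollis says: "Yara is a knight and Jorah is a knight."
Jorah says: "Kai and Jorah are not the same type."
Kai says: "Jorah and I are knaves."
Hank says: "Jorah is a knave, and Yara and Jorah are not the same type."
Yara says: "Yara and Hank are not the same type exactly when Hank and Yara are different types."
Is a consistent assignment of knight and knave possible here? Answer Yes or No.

Yes

One consistent assignment: Hollis=knight, Jorah=knight, Kai=knave, Hank=knave, Yara=knight.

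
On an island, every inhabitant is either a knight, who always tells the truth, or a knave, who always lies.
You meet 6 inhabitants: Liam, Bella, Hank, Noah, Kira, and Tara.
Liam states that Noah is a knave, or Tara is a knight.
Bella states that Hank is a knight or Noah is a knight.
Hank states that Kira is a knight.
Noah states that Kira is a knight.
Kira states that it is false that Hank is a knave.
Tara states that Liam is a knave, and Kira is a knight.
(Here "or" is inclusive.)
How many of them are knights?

The unique consistent assignment is Liam=knight, Bella=knave, Hank=knave, Noah=knave, Kira=knave, Tara=knave.
That has 1 knight.

1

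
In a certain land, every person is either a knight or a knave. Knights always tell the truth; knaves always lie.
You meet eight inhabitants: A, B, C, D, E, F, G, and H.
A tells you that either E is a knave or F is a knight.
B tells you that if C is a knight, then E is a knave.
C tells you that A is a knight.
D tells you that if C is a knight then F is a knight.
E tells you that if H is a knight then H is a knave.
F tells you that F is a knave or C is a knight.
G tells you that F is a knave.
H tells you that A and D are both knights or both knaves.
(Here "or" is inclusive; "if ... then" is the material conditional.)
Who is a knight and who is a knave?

Knights: A, B, C, D, F, and H. Knaves: E and G.

A (knight): "either E is a knave or F is a knight" — true. ✓
Since B is a knight, "if C is a knight, then E is a knave" needs to be true, which holds.
C is a knight, and the claim "A is a knight" is indeed true.
D (knight): "if C is a knight then F is a knight" — true. ✓
As a knave, E's statement "if H is a knight then H is a knave" should be false; it is.
F is a knight, and the claim "F is a knave or C is a knight" is indeed true.
As a knave, G's statement "F is a knave" should be false; it is.
As a knight, H's statement "A and D are both knights or both knaves" should be true; it is.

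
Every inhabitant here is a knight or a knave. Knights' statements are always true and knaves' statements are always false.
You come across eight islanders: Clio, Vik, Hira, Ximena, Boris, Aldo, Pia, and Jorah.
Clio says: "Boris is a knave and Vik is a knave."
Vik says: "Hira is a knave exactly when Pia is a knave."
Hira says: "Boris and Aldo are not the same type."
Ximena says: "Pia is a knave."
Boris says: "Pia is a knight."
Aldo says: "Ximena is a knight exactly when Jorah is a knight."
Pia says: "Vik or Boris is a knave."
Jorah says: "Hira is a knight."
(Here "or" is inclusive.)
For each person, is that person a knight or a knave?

Clio is a knave, Vik is a knave, Hira is a knave, Ximena is a knave, Boris is a knight, Aldo is a knight, Pia is a knight, and Jorah is a knave.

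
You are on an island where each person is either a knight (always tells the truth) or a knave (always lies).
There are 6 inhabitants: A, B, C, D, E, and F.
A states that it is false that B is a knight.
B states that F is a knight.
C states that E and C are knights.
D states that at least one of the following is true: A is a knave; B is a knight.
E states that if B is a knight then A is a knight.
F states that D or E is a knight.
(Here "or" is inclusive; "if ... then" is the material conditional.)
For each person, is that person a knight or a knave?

A is a knave, B is a knight, C is a knave, D is a knight, E is a knave, and F is a knight.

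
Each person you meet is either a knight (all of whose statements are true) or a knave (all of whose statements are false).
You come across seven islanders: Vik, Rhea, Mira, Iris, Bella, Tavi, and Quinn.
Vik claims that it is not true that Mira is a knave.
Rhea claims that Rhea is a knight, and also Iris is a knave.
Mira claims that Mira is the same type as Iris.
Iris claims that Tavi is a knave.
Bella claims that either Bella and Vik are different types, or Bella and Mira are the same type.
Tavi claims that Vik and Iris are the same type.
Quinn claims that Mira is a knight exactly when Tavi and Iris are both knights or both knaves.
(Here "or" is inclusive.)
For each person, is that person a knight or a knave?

Vik is a knave, so "it is not true that Mira is a knave" must be False — and it is.
Since Rhea is a knave, "Rhea is a knight, and also Iris is a knave" needs to be False, which holds.
Mira is a knave; "Mira is the same type as Iris" is False, as required.
Iris (knight): "Tavi is a knave" — True. ✓
Bella is a knight, so "either Bella and Vik are different types, or Bella and Mira are the same type" must be True — and it is.
Tavi (knave): "Vik and Iris are the same type" — False. ✓
Quinn is a knight, and the claim "Mira is a knight exactly when Tavi and Iris are both knights or both knaves" is indeed True.

Knights: Iris, Bella, and Quinn. Knaves: Vik, Rhea, Mira, and Tavi.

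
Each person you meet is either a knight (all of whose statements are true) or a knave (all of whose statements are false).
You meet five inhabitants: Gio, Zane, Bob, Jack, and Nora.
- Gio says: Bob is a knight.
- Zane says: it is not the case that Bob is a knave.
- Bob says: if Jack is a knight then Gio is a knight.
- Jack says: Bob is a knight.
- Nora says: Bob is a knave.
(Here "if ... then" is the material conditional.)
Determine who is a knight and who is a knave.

Gio is a knight, Zane is a knight, Bob is a knight, Jack is a knight, and Nora is a knave.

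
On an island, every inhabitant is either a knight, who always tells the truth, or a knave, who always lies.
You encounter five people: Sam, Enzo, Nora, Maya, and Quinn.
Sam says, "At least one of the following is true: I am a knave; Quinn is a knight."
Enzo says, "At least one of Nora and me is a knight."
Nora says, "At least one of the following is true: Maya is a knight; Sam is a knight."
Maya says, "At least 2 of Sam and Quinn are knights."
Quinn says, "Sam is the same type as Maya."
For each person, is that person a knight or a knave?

Sam is a knight, Enzo is a knight, Nora is a knight, Maya is a knight, and Quinn is a knight.

Suppose Sam is a knave. Then Sam's statement "at least one of the following is true: I am a knave; Quinn is a knight" would have to be false. Checking the 16 ways to assign the others, none is consistent with every speaker.
(For instance, with Enzo=knight, Nora=knight, Maya=knight, Quinn=knight, Sam's claim "at least one of the following is true: I am a knave; Quinn is a knight" comes out true where it would need to be false.)
So Sam must be a knight, making "at least one of the following is true: I am a knave; Quinn is a knight" true. Taking Sam=knight, Enzo=knight, Nora=knight, Maya=knight, Quinn=knight, each remaining statement checks out:
  Enzo (knight): "at least one of Nora and me is a knight" — true. ✓
  Nora (knight): "at least one of the following is true: Maya is a knight; Sam is a knight" — true. ✓
  Maya (knight): "at least 2 of Sam and Quinn are knights" — true. ✓
  Quinn (knight): "Sam is the same type as Maya" — true. ✓
This is the unique consistent assignment.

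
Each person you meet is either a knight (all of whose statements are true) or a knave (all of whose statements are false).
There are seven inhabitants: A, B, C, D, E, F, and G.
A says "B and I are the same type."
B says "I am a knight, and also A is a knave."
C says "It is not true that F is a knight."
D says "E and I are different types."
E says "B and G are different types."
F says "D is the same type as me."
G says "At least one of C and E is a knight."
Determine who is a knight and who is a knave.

A is a knave, so "B and I are the same type" must be false — and it is.
B is a knight; "I am a knight, and also A is a knave" is true, as required.
C (knight): "it is not true that F is a knight" — true. ✓
Since D is a knight, "E and I are different types" needs to be true, which holds.
E is a knave, so "B and G are different types" must be false — and it is.
F (knave): "D is the same type as me" — false. ✓
G is a knight, so "at least one of C and E is a knight" must be true — and it is.

Knights: B, C, D, and G. Knaves: A, E, and F.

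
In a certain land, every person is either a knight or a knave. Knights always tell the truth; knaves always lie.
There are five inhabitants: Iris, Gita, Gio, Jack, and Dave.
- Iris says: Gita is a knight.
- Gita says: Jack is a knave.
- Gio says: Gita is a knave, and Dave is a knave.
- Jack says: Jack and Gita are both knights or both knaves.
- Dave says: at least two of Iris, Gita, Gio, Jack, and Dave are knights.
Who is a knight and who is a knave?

Iris is a knight, Gita is a knight, Gio is a knave, Jack is a knave, and Dave is a knight.

Iris is a knight, and the claim "Gita is a knight" is indeed True.
Gita is a knight, and the claim "Jack is a knave" is indeed True.
Gio (knave): "Gita is a knave, and Dave is a knave" — False. ✓
Jack is a knave, and the claim "Jack and Gita are both knights or both knaves" is indeed False.
Dave is a knight, and the claim "at least two of Iris, Gita, Gio, Jack, and Dave are knights" is indeed True.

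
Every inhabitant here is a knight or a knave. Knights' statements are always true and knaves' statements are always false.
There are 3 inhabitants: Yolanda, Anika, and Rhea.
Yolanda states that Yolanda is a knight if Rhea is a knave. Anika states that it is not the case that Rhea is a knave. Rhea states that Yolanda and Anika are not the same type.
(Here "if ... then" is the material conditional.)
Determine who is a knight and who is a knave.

Suppose Yolanda is a knight. Then Yolanda's statement "Yolanda is a knight if Rhea is a knave" would have to be true. Checking the 4 ways to assign the others, none is consistent with every speaker.
(For instance, with Anika=knave, Rhea=knave, Rhea's claim "Yolanda and Anika are not the same type" comes out true where it would need to be false.)
So Yolanda must be a knave, making "Yolanda is a knight if Rhea is a knave" false. Taking Yolanda=knave, Anika=knave, Rhea=knave, each remaining statement checks out:
  Anika (knave): "it is not the case that Rhea is a knave" — false. ✓
  Rhea (knave): "Yolanda and Anika are not the same type" — false. ✓
This is the unique consistent assignment.

Yolanda is a knave, Anika is a knave, and Rhea is a knave.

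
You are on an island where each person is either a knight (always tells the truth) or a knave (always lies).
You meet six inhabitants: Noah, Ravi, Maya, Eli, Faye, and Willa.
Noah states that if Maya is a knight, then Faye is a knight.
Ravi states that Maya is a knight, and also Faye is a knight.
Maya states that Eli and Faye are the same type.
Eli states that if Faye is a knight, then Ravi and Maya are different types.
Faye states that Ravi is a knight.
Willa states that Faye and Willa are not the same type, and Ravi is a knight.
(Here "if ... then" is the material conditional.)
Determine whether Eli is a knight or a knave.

Eli is a knight.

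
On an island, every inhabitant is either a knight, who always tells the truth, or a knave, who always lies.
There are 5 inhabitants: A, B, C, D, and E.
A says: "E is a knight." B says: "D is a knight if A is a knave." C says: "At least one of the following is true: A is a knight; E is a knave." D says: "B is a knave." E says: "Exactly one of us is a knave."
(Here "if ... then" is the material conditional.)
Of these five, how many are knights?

4

The unique consistent assignment is A=knight, B=knight, C=knight, D=knave, E=knight.
That has 4 knights.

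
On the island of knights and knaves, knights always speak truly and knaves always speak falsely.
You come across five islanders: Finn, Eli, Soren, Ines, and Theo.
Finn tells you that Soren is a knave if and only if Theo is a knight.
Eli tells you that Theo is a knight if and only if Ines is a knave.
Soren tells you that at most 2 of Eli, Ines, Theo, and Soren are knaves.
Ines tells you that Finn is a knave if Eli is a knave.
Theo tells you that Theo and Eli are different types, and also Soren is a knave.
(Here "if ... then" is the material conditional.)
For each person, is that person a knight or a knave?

Finn is a knight, Eli is a knight, Soren is a knight, Ines is a knight, and Theo is a knave.

Finn is a knight, so "Soren is a knave if and only if Theo is a knight" must be True — and it is.
Since Eli is a knight, "Theo is a knight if and only if Ines is a knave" needs to be True, which holds.
Soren is a knight, and the claim "at most 2 of Eli, Ines, Theo, and Soren are knaves" is indeed True.
Ines is a knight, and the claim "Finn is a knave if Eli is a knave" is indeed True.
Theo is a knave; "Theo and Eli are different types, and also Soren is a knave" is false, as required.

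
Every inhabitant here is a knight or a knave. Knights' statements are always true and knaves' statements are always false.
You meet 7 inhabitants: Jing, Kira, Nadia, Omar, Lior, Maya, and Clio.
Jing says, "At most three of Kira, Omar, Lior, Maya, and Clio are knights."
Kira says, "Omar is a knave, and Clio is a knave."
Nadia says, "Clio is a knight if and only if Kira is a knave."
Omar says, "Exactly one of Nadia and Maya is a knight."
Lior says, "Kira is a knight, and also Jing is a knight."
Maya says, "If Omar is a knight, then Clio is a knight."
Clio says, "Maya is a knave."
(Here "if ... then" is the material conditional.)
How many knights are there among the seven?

The unique consistent assignment is Jing=knight, Kira=knight, Nadia=knight, Omar=knave, Lior=knight, Maya=knight, Clio=knave.
That has 5 knights.

5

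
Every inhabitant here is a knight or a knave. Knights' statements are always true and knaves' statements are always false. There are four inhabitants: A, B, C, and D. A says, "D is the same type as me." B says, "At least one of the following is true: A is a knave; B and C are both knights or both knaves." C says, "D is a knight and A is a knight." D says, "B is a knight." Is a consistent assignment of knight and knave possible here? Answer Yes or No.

One consistent assignment: A=knight, B=knight, C=knight, D=knight.

Yes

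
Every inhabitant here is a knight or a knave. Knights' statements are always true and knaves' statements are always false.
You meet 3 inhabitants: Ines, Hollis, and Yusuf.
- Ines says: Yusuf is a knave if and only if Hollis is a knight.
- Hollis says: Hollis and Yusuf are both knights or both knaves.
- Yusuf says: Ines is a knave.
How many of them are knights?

2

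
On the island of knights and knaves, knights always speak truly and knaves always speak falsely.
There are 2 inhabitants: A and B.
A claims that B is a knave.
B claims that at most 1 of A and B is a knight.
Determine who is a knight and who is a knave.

A is a knave, so "B is a knave" must be false — and it is.
B is a knight; "at most 1 of A and B is a knight" is true, as required.

A is a knave and B is a knight.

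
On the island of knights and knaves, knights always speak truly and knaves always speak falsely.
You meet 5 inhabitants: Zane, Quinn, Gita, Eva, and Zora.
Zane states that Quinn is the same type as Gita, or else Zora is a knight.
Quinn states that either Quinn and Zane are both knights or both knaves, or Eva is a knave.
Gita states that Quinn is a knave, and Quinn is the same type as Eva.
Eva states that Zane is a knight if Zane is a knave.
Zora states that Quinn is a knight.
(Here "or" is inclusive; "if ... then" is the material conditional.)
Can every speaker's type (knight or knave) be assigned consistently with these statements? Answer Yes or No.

One consistent assignment: Zane=knight, Quinn=knight, Gita=knave, Eva=knight, Zora=knight.

Yes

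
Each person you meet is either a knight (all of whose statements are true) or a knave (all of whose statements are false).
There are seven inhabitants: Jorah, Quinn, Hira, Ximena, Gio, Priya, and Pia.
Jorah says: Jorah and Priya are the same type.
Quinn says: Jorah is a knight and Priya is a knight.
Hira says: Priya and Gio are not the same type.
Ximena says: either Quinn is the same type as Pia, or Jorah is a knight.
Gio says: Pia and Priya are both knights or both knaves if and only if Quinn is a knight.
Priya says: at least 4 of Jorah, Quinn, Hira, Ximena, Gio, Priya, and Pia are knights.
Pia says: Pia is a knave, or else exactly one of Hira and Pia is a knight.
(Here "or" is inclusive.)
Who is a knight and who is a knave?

Jorah is a knight, and the claim "Jorah and Priya are the same type" is indeed true.
Quinn (knight): "Jorah is a knight and Priya is a knight" — true. ✓
Hira is a knave, so "Priya and Gio are not the same type" must be false — and it is.
As a knight, Ximena's statement "either Quinn is the same type as Pia, or Jorah is a knight" should be true; it is.
Gio is a knight, so "Pia and Priya are both knights or both knaves if and only if Quinn is a knight" must be true — and it is.
Since Priya is a knight, "at least 4 of Jorah, Quinn, Hira, Ximena, Gio, Priya, and Pia are knights" needs to be true, which holds.
Pia is a knight, and the claim "Pia is a knave, or else exactly one of Hira and Pia is a knight" is indeed true.

Jorah is a knight, Quinn is a knight, Hira is a knave, Ximena is a knight, Gio is a knight, Priya is a knight, and Pia is a knight.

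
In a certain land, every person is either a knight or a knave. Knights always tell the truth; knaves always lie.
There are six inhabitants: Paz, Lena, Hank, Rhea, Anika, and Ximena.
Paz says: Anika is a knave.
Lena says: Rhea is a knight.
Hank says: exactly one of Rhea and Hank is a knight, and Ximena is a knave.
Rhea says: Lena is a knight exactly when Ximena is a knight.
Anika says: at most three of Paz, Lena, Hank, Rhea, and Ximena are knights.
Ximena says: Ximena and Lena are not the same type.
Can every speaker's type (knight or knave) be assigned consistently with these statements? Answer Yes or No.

One consistent assignment: Paz=knave, Lena=knave, Hank=knave, Rhea=knave, Anika=knight, Ximena=knight.

Yes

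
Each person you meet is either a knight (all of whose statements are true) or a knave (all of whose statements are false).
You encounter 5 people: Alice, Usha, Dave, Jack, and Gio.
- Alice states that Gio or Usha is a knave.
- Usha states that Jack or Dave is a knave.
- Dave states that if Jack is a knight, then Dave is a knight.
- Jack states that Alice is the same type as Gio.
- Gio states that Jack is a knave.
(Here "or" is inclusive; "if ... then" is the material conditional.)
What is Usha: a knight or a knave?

Usha is a knight.

Consistent assignments: {Alice=knave, Usha=knight, Dave=knight, Jack=knave, Gio=knight}
In every consistent assignment, Usha is a knight.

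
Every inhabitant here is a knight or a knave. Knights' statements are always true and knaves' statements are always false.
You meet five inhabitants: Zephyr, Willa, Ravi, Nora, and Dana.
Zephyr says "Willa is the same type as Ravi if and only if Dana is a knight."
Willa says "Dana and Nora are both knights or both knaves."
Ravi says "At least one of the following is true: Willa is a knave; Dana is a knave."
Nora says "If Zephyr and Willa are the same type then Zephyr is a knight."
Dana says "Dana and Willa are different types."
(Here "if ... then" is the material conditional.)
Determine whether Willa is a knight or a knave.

Willa is a knave.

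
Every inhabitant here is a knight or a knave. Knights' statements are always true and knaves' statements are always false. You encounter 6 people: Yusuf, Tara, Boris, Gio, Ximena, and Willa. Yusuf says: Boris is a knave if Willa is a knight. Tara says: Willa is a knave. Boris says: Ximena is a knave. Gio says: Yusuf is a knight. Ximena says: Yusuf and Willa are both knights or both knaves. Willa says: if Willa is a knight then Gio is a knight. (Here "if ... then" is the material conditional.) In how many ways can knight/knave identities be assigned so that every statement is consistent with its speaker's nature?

1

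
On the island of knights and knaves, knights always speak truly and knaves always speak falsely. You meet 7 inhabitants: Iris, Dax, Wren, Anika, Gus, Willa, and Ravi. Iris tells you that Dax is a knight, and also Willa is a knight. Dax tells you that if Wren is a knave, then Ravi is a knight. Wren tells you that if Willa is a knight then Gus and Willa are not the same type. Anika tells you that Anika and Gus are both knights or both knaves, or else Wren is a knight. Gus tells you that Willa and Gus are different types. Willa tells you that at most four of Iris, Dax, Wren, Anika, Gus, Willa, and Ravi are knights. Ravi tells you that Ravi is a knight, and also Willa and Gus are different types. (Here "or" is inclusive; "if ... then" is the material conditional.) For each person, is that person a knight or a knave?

Iris is a knave, Dax is a knight, Wren is a knight, Anika is a knight, Gus is a knight, Willa is a knave, and Ravi is a knight.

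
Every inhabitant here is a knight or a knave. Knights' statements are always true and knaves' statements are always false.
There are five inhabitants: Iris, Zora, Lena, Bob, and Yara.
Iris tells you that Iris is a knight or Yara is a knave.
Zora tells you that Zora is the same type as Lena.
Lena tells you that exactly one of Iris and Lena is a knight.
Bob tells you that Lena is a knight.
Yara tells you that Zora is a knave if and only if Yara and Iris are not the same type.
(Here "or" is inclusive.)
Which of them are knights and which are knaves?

Suppose Iris is a knight. Then Iris's statement "Iris is a knight or Yara is a knave" would have to be true. Checking the 16 ways to assign the others, none is consistent with every speaker.
(For instance, with Zora=knave, Lena=knight, Bob=knight, Yara=knight, Lena's claim "exactly one of Iris and Lena is a knight" comes out false where it would need to be true.)
So Iris must be a knave, making "Iris is a knight or Yara is a knave" false. Taking Iris=knave, Zora=knave, Lena=knight, Bob=knight, Yara=knight, each remaining statement checks out:
  Zora (knave): "Zora is the same type as Lena" — false. ✓
  Lena (knight): "exactly one of Iris and Lena is a knight" — true. ✓
  Bob (knight): "Lena is a knight" — true. ✓
  Yara (knight): "Zora is a knave if and only if Yara and Iris are not the same type" — true. ✓
This is the unique consistent assignment.

Iris is a knave, Zora is a knave, Lena is a knight, Bob is a knight, and Yara is a knight.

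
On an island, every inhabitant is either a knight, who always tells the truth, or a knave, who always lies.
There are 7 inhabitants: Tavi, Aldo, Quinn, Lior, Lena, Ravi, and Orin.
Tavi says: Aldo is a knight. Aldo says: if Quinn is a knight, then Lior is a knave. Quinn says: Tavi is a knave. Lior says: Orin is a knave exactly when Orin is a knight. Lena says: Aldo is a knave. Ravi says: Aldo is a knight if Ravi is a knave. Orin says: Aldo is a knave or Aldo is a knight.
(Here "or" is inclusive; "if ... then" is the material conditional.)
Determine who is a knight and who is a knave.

Since Tavi is a knight, "Aldo is a knight" needs to be true, which holds.
Aldo is a knight, and the claim "if Quinn is a knight, then Lior is a knave" is indeed true.
Quinn is a knave; "Tavi is a knave" is false, as required.
Lior is a knave, and the claim "Orin is a knave exactly when Orin is a knight" is indeed false.
Lena is a knave, so "Aldo is a knave" must be false — and it is.
Since Ravi is a knight, "Aldo is a knight if Ravi is a knave" needs to be true, which holds.
Orin is a knight, so "Aldo is a knave or Aldo is a knight" must be true — and it is.

Tavi is a knight, Aldo is a knight, Quinn is a knave, Lior is a knave, Lena is a knave, Ravi is a knight, and Orin is a knight.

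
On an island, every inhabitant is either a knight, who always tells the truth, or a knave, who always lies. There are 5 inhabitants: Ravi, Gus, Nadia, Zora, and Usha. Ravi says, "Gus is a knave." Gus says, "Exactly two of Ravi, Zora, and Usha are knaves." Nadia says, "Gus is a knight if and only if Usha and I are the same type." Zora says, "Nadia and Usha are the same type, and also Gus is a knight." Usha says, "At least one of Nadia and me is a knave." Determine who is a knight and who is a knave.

Ravi is a knave, Gus is a knight, Nadia is a knave, Zora is a knave, and Usha is a knight.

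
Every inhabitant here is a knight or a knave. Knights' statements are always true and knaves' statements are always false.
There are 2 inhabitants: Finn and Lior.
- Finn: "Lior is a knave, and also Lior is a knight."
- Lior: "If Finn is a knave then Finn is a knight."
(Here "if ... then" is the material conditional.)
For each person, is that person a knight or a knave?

Finn is a knave and Lior is a knave.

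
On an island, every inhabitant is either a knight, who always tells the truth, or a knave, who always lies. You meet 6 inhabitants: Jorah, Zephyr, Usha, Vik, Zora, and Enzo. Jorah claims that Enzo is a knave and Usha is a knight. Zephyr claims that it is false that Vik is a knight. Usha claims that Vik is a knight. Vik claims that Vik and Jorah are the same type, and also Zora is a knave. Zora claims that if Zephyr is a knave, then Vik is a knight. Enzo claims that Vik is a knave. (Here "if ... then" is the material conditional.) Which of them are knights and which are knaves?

Jorah is a knave, Zephyr is a knight, Usha is a knave, Vik is a knave, Zora is a knight, and Enzo is a knight.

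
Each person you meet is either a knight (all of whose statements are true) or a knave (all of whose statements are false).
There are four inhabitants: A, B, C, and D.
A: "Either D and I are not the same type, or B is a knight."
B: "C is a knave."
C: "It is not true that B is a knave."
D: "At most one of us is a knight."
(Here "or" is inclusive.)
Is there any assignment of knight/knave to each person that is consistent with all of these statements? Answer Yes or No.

No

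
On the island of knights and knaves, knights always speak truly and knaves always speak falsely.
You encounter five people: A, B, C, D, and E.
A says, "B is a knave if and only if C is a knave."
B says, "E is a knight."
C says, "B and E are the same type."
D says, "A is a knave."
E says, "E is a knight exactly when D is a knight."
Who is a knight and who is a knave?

A is a knave, B is a knave, C is a knight, D is a knight, and E is a knave.

A is a knave, and the claim "B is a knave if and only if C is a knave" is indeed false.
Since B is a knave, "E is a knight" needs to be false, which holds.
C is a knight, and the claim "B and E are the same type" is indeed True.
D is a knight, and the claim "A is a knave" is indeed True.
E is a knave; "E is a knight exactly when D is a knight" is false, as required.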